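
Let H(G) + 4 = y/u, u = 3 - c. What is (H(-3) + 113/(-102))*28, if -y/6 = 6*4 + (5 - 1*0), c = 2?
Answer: -255766/51 ≈ -5015.0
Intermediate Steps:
u = 1 (u = 3 - 1*2 = 3 - 2 = 1)
y = -174 (y = -6*(6*4 + (5 - 1*0)) = -6*(24 + (5 + 0)) = -6*(24 + 5) = -6*29 = -174)
H(G) = -178 (H(G) = -4 - 174/1 = -4 - 174*1 = -4 - 174 = -178)
(H(-3) + 113/(-102))*28 = (-178 + 113/(-102))*28 = (-178 + 113*(-1/102))*28 = (-178 - 113/102)*28 = -18269/102*28 = -255766/51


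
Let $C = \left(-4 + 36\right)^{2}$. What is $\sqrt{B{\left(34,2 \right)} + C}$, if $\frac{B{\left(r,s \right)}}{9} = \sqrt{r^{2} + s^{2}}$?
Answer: $\sqrt{1024 + 18 \sqrt{290}} \approx 36.476$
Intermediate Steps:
$B{\left(r,s \right)} = 9 \sqrt{r^{2} + s^{2}}$
$C = 1024$ ($C = 32^{2} = 1024$)
$\sqrt{B{\left(34,2 \right)} + C} = \sqrt{9 \sqrt{34^{2} + 2^{2}} + 1024} = \sqrt{9 \sqrt{1156 + 4} + 1024} = \sqrt{9 \sqrt{1160} + 1024} = \sqrt{9 \cdot 2 \sqrt{290} + 1024} = \sqrt{18 \sqrt{290} + 1024} = \sqrt{1024 + 18 \sqrt{290}}$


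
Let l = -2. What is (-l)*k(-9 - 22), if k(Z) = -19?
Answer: -38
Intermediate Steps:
(-l)*k(-9 - 22) = -1*(-2)*(-19) = 2*(-19) = -38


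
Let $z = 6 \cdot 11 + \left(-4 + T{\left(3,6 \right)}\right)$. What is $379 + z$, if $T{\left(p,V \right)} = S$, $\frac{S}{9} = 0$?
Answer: $441$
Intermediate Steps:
$S = 0$ ($S = 9 \cdot 0 = 0$)
$T{\left(p,V \right)} = 0$
$z = 62$ ($z = 6 \cdot 11 + \left(-4 + 0\right) = 66 - 4 = 62$)
$379 + z = 379 + 62 = 441$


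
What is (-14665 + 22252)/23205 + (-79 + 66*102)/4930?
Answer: 150421/89726 ≈ 1.6764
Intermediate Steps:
(-14665 + 22252)/23205 + (-79 + 66*102)/4930 = 7587*(1/23205) + (-79 + 6732)*(1/4930) = 2529/7735 + 6653*(1/4930) = 2529/7735 + 6653/4930 = 150421/89726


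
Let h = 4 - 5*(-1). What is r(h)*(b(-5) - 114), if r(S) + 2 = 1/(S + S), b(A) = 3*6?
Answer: 560/3 ≈ 186.67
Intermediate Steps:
b(A) = 18
h = 9 (h = 4 + 5 = 9)
r(S) = -2 + 1/(2*S) (r(S) = -2 + 1/(S + S) = -2 + 1/(2*S))
r(h)*(b(-5) - 114) = (-2 + (½)/9)*(18 - 114) = (-2 + (½)*(⅑))*(-96) = (-2 + 1/18)*(-96) = -35/18*(-96) = 560/3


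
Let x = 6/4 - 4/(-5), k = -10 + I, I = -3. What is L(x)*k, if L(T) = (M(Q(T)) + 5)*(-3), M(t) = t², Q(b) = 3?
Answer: 546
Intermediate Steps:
k = -13 (k = -10 - 3 = -13)
x = 23/10 (x = 6*(¼) - 4*(-⅕) = 3/2 + ⅘ = 23/10 ≈ 2.3000)
L(T) = -42 (L(T) = (3² + 5)*(-3) = (9 + 5)*(-3) = 14*(-3) = -42)
L(x)*k = -42*(-13) = 546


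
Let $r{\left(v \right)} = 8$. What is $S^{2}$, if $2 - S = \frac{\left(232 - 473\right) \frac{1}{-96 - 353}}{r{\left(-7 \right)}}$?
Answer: $\frac{48205249}{12902464} \approx 3.7361$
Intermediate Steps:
$S = \frac{6943}{3592}$ ($S = 2 - \frac{\left(232 - 473\right) \frac{1}{-96 - 353}}{8} = 2 - - \frac{241}{-449} \cdot \frac{1}{8} = 2 - \left(-241\right) \left(- \frac{1}{449}\right) \frac{1}{8} = 2 - \frac{241}{449} \cdot \frac{1}{8} = 2 - \frac{241}{3592} = \frac{6943}{3592} \approx 1.9329$)
$S^{2} = \left(\frac{6943}{3592}\right)^{2} = \frac{48205249}{12902464}$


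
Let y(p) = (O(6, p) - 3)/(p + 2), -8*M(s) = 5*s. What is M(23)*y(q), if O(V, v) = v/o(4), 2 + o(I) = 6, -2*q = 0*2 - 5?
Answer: 2185/288 ≈ 7.5868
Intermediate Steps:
M(s) = -5*s/8
q = 5/2 (q = -(0*2 - 5)/2 = -(0 - 5)/2 = -1/2*(-5) = 5/2 ≈ 2.5000)
o(I) = 4 (o(I) = -2 + 6 = 4)
O(V, v) = v/4
y(p) = (-3 + p/4)/(2 + p) (y(p) = (p/4 - 3)/(p + 2) = (-3 + p/4)/(2 + p))
M(23)*y(q) = (-5/8*23)*((-12 + 5/2)/(4*(2 + 5/2))) = -115*(-19)/(32*9/2*2) = -115*2*(-19)/(32*9*2) = -115/8*(-19/36) = 2185/288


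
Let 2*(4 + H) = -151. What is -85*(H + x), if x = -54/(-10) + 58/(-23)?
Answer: 299591/46 ≈ 6512.8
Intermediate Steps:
H = -159/2 (H = -4 + (1/2)*(-151) = -4 - 151/2 = -159/2 ≈ -79.500)
x = 331/115 (x = -54*(-1/10) + 58*(-1/23) = 27/5 - 58/23 = 331/115 ≈ 2.8783)
-85*(H + x) = -85*(-159/2 + 331/115) = -85*(-17623/230) = 299591/46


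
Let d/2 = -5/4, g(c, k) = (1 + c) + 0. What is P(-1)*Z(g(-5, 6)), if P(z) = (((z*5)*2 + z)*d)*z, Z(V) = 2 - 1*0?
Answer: -55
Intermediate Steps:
g(c, k) = 1 + c
d = -5/2 (d = 2*(-5/4) = -5/2 ≈ -2.5000)
Z(V) = 2 (Z(V) = 2 + 0 = 2)
P(z) = -55*z**2/2 (P(z) = (((z*5)*2 + z)*(-5/2))*z = (((5*z)*2 + z)*(-5/2))*z = ((10*z + z)*(-5/2))*z = ((11*z)*(-5/2))*z = (-55*z/2)*z = -55*z**2/2)
P(-1)*Z(g(-5, 6)) = -55/2*(-1)**2*2 = -55/2*1*2 = -55/2*2 = -55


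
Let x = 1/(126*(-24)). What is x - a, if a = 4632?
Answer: -14007169/3024 ≈ -4632.0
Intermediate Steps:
x = -1/3024 (x = 1/(-3024) = -1/3024 ≈ -0.00033069)
x - a = -1/3024 - 1*4632 = -1/3024 - 4632 = -14007169/3024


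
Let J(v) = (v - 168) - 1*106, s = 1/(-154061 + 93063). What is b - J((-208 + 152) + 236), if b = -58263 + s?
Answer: -3548192663/60998 ≈ -58169.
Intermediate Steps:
s = -1/60998 (s = 1/(-60998) = -1/60998 ≈ -1.6394e-5)
b = -3553926475/60998 (b = -58263 - 1/60998 = -3553926475/60998 ≈ -58263.)
J(v) = -274 + v (J(v) = (-168 + v) - 106 = -274 + v)
b - J((-208 + 152) + 236) = -3553926475/60998 - (-274 + ((-208 + 152) + 236)) = -3553926475/60998 - (-274 + (-56 + 236)) = -3553926475/60998 - (-274 + 180) = -3553926475/60998 - 1*(-94) = -3553926475/60998 + 94 = -3548192663/60998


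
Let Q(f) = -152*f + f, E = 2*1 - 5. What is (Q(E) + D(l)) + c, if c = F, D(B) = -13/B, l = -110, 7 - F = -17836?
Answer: 2012573/110 ≈ 18296.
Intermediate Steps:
E = -3 (E = 2 - 5 = -3)
F = 17843 (F = 7 - 1*(-17836) = 7 + 17836 = 17843)
c = 17843
Q(f) = -151*f
(Q(E) + D(l)) + c = (-151*(-3) - 13/(-110)) + 17843 = (453 - 13*(-1/110)) + 17843 = (453 + 13/110) + 17843 = 49843/110 + 17843 = 2012573/110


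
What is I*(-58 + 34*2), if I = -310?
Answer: -3100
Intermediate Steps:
I*(-58 + 34*2) = -310*(-58 + 34*2) = -310*(-58 + 68) = -310*10 = -3100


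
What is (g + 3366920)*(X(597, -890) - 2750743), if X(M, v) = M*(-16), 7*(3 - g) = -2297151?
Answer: -71396719475540/7 ≈ -1.0200e+13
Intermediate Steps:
g = 2297172/7 (g = 3 - ⅐*(-2297151) = 3 + 2297151/7 = 2297172/7 ≈ 3.2817e+5)
X(M, v) = -16*M
(g + 3366920)*(X(597, -890) - 2750743) = (2297172/7 + 3366920)*(-16*597 - 2750743) = 25865612*(-9552 - 2750743)/7 = (25865612/7)*(-2760295) = -71396719475540/7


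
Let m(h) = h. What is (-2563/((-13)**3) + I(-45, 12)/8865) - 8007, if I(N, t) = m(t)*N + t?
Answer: -51975337952/6492135 ≈ -8005.9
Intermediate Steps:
I(N, t) = t + N*t (I(N, t) = t*N + t = N*t + t = t + N*t)
(-2563/((-13)**3) + I(-45, 12)/8865) - 8007 = (-2563/((-13)**3) + (12*(1 - 45))/8865) - 8007 = (-2563/(-2197) + (12*(-44))*(1/8865)) - 8007 = (-2563*(-1/2197) - 528*1/8865) - 8007 = (2563/2197 - 176/2955) - 8007 = 7186993/6492135 - 8007 = -51975337952/6492135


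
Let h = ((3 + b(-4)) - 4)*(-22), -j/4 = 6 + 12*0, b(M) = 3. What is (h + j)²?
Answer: 4624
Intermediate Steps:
j = -24 (j = -4*(6 + 12*0) = -4*(6 + 0) = -4*6 = -24)
h = -44 (h = ((3 + 3) - 4)*(-22) = (6 - 4)*(-22) = 2*(-22) = -44)
(h + j)² = (-44 - 24)² = (-68)² = 4624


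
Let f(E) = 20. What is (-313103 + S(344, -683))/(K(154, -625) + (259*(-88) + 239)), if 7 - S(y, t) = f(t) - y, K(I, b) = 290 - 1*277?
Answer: 78193/5635 ≈ 13.876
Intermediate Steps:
K(I, b) = 13 (K(I, b) = 290 - 277 = 13)
S(y, t) = -13 + y (S(y, t) = 7 - (20 - y) = 7 + (-20 + y) = -13 + y)
(-313103 + S(344, -683))/(K(154, -625) + (259*(-88) + 239)) = (-313103 + (-13 + 344))/(13 + (259*(-88) + 239)) = (-313103 + 331)/(13 + (-22792 + 239)) = -312772/(13 - 22553) = -312772/(-22540) = -312772*(-1/22540) = 78193/5635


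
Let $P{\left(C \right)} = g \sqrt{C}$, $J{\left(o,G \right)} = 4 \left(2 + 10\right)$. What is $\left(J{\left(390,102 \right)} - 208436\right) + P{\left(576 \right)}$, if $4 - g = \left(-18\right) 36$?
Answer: $-192740$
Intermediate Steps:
$J{\left(o,G \right)} = 48$ ($J{\left(o,G \right)} = 4 \cdot 12 = 48$)
$g = 652$ ($g = 4 - \left(-18\right) 36 = 4 - -648 = 4 + 648 = 652$)
$P{\left(C \right)} = 652 \sqrt{C}$
$\left(J{\left(390,102 \right)} - 208436\right) + P{\left(576 \right)} = \left(48 - 208436\right) + 652 \sqrt{576} = \left(48 - 208436\right) + 652 \cdot 24 = -208388 + 15648 = -192740$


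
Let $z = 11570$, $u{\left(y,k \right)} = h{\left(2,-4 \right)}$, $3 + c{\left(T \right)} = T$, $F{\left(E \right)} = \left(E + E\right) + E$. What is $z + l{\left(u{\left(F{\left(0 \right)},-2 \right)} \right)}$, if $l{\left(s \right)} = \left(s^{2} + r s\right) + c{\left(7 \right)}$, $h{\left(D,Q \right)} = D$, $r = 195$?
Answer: $11968$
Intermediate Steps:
$F{\left(E \right)} = 3 E$ ($F{\left(E \right)} = 2 E + E = 3 E$)
$c{\left(T \right)} = -3 + T$
$u{\left(y,k \right)} = 2$
$l{\left(s \right)} = 4 + s^{2} + 195 s$ ($l{\left(s \right)} = \left(s^{2} + 195 s\right) + \left(-3 + 7\right) = \left(s^{2} + 195 s\right) + 4 = 4 + s^{2} + 195 s$)
$z + l{\left(u{\left(F{\left(0 \right)},-2 \right)} \right)} = 11570 + \left(4 + 2^{2} + 195 \cdot 2\right) = 11570 + \left(4 + 4 + 390\right) = 11570 + 398 = 11968$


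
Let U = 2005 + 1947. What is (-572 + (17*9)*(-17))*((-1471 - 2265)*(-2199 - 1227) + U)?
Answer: -40625467424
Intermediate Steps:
U = 3952
(-572 + (17*9)*(-17))*((-1471 - 2265)*(-2199 - 1227) + U) = (-572 + (17*9)*(-17))*((-1471 - 2265)*(-2199 - 1227) + 3952) = (-572 + 153*(-17))*(-3736*(-3426) + 3952) = (-572 - 2601)*(12799536 + 3952) = -3173*12803488 = -40625467424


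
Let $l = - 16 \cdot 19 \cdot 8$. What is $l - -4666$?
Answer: $2234$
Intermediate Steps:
$l = -2432$ ($l = \left(-16\right) 152 = -2432$)
$l - -4666 = -2432 - -4666 = -2432 + 4666 = 2234$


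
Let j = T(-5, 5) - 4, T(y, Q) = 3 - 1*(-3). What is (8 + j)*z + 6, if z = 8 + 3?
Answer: 116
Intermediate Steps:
T(y, Q) = 6 (T(y, Q) = 3 + 3 = 6)
z = 11
j = 2 (j = 6 - 4 = 2)
(8 + j)*z + 6 = (8 + 2)*11 + 6 = 10*11 + 6 = 110 + 6 = 116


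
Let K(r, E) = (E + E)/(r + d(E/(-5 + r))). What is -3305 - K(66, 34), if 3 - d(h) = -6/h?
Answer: -1120684/339 ≈ -3305.9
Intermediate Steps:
d(h) = 3 + 6/h (d(h) = 3 - (-6)/h = 3 + 6/h)
K(r, E) = 2*E/(3 + r + 6*(-5 + r)/E) (K(r, E) = (E + E)/(r + (3 + 6/((E/(-5 + r))))) = (2*E)/(r + (3 + 6*((-5 + r)/E))) = (2*E)/(r + (3 + 6*(-5 + r)/E)) = (2*E)/(3 + r + 6*(-5 + r)/E) = 2*E/(3 + r + 6*(-5 + r)/E))
-3305 - K(66, 34) = -3305 - 2*34²/(-30 + 3*34 + 6*66 + 34*66) = -3305 - 2*1156/(-30 + 102 + 396 + 2244) = -3305 - 2*1156/2712 = -3305 - 1*289/339 = -3305 - 289/339 = -1120684/339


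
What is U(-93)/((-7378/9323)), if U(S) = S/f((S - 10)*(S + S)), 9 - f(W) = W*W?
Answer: -9323/29117630430 ≈ -3.2018e-7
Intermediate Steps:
f(W) = 9 - W² (f(W) = 9 - W*W = 9 - W²)
U(S) = S/(9 - 4*S²*(-10 + S)²) (U(S) = S/(9 - ((S - 10)*(S + S))²) = S/(9 - ((-10 + S)*(2*S))²) = S/(9 - (2*S*(-10 + S))²) = S/(9 - 4*S²*(-10 + S)²))
U(-93)/((-7378/9323)) = (-1*(-93)/(-9 + 4*(-93)²*(-10 - 93)²))/((-7378/9323)) = (-1*(-93)/(-9 + 4*8649*(-103)²))/((-7378*1/9323)) = (-1*(-93)/(-9 + 4*8649*10609))/(-7378/9323) = -1*(-93)/(-9 + 367028964)*(-9323/7378) = -1*(-93)/367028955*(-9323/7378) = -1*(-93)*1/367028955*(-9323/7378) = (31/122342985)*(-9323/7378) = -9323/29117630430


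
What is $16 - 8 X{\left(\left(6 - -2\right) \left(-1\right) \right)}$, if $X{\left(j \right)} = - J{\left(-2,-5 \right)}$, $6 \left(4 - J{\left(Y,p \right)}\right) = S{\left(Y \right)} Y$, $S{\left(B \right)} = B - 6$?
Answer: $\frac{80}{3} \approx 26.667$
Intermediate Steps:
$S{\left(B \right)} = -6 + B$ ($S{\left(B \right)} = B - 6 = -6 + B$)
$J{\left(Y,p \right)} = 4 - \frac{Y \left(-6 + Y\right)}{6}$ ($J{\left(Y,p \right)} = 4 - \frac{\left(-6 + Y\right) Y}{6} = 4 - \frac{Y \left(-6 + Y\right)}{6}$)
$X{\left(j \right)} = - \frac{4}{3}$ ($X{\left(j \right)} = - (4 - - \frac{-6 - 2}{3}) = - (4 - \left(- \frac{1}{3}\right) \left(-8\right)) = - (4 - \frac{8}{3}) = \left(-1\right) \frac{4}{3} = - \frac{4}{3}$)
$16 - 8 X{\left(\left(6 - -2\right) \left(-1\right) \right)} = 16 - - \frac{32}{3} = 16 + \frac{32}{3} = \frac{80}{3}$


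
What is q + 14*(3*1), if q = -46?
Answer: -4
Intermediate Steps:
q + 14*(3*1) = -46 + 14*(3*1) = -46 + 14*3 = -46 + 42 = -4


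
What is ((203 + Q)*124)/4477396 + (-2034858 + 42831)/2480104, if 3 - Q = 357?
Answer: -203762072477/252372902936 ≈ -0.80738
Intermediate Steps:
Q = -354 (Q = 3 - 1*357 = 3 - 357 = -354)
((203 + Q)*124)/4477396 + (-2034858 + 42831)/2480104 = ((203 - 354)*124)/4477396 + (-2034858 + 42831)/2480104 = -151*124*(1/4477396) - 1992027*1/2480104 = -18724*1/4477396 - 1992027/2480104 = -4681/1119349 - 1992027/2480104 = -203762072477/252372902936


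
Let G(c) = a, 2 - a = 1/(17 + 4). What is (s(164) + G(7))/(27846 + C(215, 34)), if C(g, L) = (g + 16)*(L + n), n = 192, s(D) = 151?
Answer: 803/420273 ≈ 0.0019107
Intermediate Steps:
C(g, L) = (16 + g)*(192 + L) (C(g, L) = (g + 16)*(L + 192) = (16 + g)*(192 + L))
a = 41/21 (a = 2 - 1/(17 + 4) = 2 - 1/21 = 41/21 ≈ 1.9524)
G(c) = 41/21
(s(164) + G(7))/(27846 + C(215, 34)) = (151 + 41/21)/(27846 + (3072 + 16*34 + 192*215 + 34*215)) = 3212/(21*(27846 + (3072 + 544 + 41280 + 7310))) = 3212/(21*(27846 + 52206)) = (3212/21)/80052 = (3212/21)*(1/80052) = 803/420273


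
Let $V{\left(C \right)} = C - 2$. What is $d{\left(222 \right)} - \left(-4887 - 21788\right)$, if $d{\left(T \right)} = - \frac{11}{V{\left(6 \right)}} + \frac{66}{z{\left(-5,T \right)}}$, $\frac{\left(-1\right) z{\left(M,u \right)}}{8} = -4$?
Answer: $\frac{426789}{16} \approx 26674.0$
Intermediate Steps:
$V{\left(C \right)} = -2 + C$
$z{\left(M,u \right)} = 32$ ($z{\left(M,u \right)} = \left(-8\right) \left(-4\right) = 32$)
$d{\left(T \right)} = - \frac{11}{16}$ ($d{\left(T \right)} = - \frac{11}{-2 + 6} + \frac{66}{32} = - \frac{11}{4} + 66 \cdot \frac{1}{32} = \left(-11\right) \frac{1}{4} + \frac{33}{16} = - \frac{11}{4} + \frac{33}{16} = - \frac{11}{16}$)
$d{\left(222 \right)} - \left(-4887 - 21788\right) = - \frac{11}{16} - \left(-4887 - 21788\right) = - \frac{11}{16} - -26675 = - \frac{11}{16} + 26675 = \frac{426789}{16}$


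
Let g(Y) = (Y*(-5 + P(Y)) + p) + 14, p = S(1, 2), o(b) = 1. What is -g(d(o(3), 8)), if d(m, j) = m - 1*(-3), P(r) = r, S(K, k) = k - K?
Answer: -11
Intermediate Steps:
p = 1 (p = 2 - 1*1 = 2 - 1 = 1)
d(m, j) = 3 + m (d(m, j) = m + 3 = 3 + m)
g(Y) = 15 + Y*(-5 + Y) (g(Y) = (Y*(-5 + Y) + 1) + 14 = (1 + Y*(-5 + Y)) + 14 = 15 + Y*(-5 + Y))
-g(d(o(3), 8)) = -(15 + (3 + 1)**2 - 5*(3 + 1)) = -(15 + 4**2 - 5*4) = -(15 + 16 - 20) = -1*11 = -11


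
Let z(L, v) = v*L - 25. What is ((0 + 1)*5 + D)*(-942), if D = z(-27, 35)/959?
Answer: -3603150/959 ≈ -3757.2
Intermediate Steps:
z(L, v) = -25 + L*v (z(L, v) = L*v - 25 = -25 + L*v)
D = -970/959 (D = (-25 - 27*35)/959 = (-25 - 945)*(1/959) = -970*1/959 = -970/959 ≈ -1.0115)
((0 + 1)*5 + D)*(-942) = ((0 + 1)*5 - 970/959)*(-942) = (1*5 - 970/959)*(-942) = (5 - 970/959)*(-942) = (3825/959)*(-942) = -3603150/959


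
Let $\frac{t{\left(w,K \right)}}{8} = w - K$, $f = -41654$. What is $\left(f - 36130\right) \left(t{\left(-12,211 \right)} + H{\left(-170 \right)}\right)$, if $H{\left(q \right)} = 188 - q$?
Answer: $110919984$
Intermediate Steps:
$t{\left(w,K \right)} = - 8 K + 8 w$ ($t{\left(w,K \right)} = 8 \left(w - K\right) = - 8 K + 8 w$)
$\left(f - 36130\right) \left(t{\left(-12,211 \right)} + H{\left(-170 \right)}\right) = \left(-41654 - 36130\right) \left(\left(\left(-8\right) 211 + 8 \left(-12\right)\right) + \left(188 - -170\right)\right) = - 77784 \left(\left(-1688 - 96\right) + \left(188 + 170\right)\right) = - 77784 \left(-1784 + 358\right) = \left(-77784\right) \left(-1426\right) = 110919984$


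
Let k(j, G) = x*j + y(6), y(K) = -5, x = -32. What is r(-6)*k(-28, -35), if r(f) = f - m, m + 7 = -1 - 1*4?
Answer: 5346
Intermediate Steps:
m = -12 (m = -7 + (-1 - 1*4) = -7 + (-1 - 4) = -7 - 5 = -12)
k(j, G) = -5 - 32*j (k(j, G) = -32*j - 5 = -5 - 32*j)
r(f) = 12 + f (r(f) = f - 1*(-12) = f + 12 = 12 + f)
r(-6)*k(-28, -35) = (12 - 6)*(-5 - 32*(-28)) = 6*(-5 + 896) = 6*891 = 5346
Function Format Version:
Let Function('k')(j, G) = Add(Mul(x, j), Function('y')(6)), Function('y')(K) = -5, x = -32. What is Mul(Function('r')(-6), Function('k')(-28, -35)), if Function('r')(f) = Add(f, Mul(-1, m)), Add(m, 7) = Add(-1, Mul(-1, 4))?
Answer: 5346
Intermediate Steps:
m = -12 (m = Add(-7, Add(-1, Mul(-1, 4))) = Add(-7, Add(-1, -4)) = Add(-7, -5) = -12)
Function('k')(j, G) = Add(-5, Mul(-32, j)) (Function('k')(j, G) = Add(Mul(-32, j), -5) = Add(-5, Mul(-32, j)))
Function('r')(f) = Add(12, f) (Function('r')(f) = Add(f, Mul(-1, -12)) = Add(f, 12) = Add(12, f))
Mul(Function('r')(-6), Function('k')(-28, -35)) = Mul(Add(12, -6), Add(-5, Mul(-32, -28))) = Mul(6, Add(-5, 896)) = Mul(6, 891) = 5346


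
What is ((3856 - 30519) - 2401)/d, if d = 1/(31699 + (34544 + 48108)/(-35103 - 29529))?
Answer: -2480960097476/2693 ≈ -9.2126e+8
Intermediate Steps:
d = 16158/512171779 (d = 1/(31699 + 82652/(-64632)) = 1/(31699 + 82652*(-1/64632)) = 1/(31699 - 20663/16158) = 1/(512171779/16158) = 16158/512171779 ≈ 3.1548e-5)
((3856 - 30519) - 2401)/d = ((3856 - 30519) - 2401)/(16158/512171779) = (-26663 - 2401)*(512171779/16158) = -29064*512171779/16158 = -2480960097476/2693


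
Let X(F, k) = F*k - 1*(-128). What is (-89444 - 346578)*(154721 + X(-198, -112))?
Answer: -77186794550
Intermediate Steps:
X(F, k) = 128 + F*k (X(F, k) = F*k + 128 = 128 + F*k)
(-89444 - 346578)*(154721 + X(-198, -112)) = (-89444 - 346578)*(154721 + (128 - 198*(-112))) = -436022*(154721 + (128 + 22176)) = -436022*(154721 + 22304) = -436022*177025 = -77186794550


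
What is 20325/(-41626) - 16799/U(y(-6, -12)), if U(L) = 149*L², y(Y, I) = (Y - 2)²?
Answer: -6551851987/12702257152 ≈ -0.51580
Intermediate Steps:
y(Y, I) = (-2 + Y)²
20325/(-41626) - 16799/U(y(-6, -12)) = 20325/(-41626) - 16799*1/(149*(-2 - 6)⁴) = 20325*(-1/41626) - 16799/(149*((-8)²)²) = -20325/41626 - 16799/(149*64²) = -20325/41626 - 16799/(149*4096) = -20325/41626 - 16799/610304 = -6551851987/12702257152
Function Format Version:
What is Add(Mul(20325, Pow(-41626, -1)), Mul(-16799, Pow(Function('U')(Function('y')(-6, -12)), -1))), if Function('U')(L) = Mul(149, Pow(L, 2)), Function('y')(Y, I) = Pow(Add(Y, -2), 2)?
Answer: Rational(-6551851987, 12702257152) ≈ -0.51580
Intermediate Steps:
Function('y')(Y, I) = Pow(Add(-2, Y), 2)
Add(Mul(20325, Pow(-41626, -1)), Mul(-16799, Pow(Function('U')(Function('y')(-6, -12)), -1))) = Add(Mul(20325, Pow(-41626, -1)), Mul(-16799, Pow(Mul(149, Pow(Pow(Add(-2, -6), 2), 2)), -1))) = Add(Mul(20325, Rational(-1, 41626)), Mul(-16799, Pow(Mul(149, Pow(Pow(-8, 2), 2)), -1))) = Add(Rational(-20325, 41626), Mul(-16799, Pow(Mul(149, Pow(64, 2)), -1))) = Add(Rational(-20325, 41626), Mul(-16799, Pow(Mul(149, 4096), -1))) = Add(Rational(-20325, 41626), Mul(-16799, Pow(610304, -1))) = Add(Rational(-20325, 41626), Mul(-16799, Rational(1, 610304))) = Add(Rational(-20325, 41626), Rational(-16799, 610304)) = Rational(-6551851987, 12702257152)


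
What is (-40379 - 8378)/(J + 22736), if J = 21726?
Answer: -48757/44462 ≈ -1.0966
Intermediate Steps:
(-40379 - 8378)/(J + 22736) = (-40379 - 8378)/(21726 + 22736) = -48757/44462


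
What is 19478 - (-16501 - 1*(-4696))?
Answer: 31283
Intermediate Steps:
19478 - (-16501 - 1*(-4696)) = 19478 - (-16501 + 4696) = 19478 - 1*(-11805) = 19478 + 11805 = 31283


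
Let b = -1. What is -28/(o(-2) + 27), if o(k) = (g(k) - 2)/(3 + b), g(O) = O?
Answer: -28/25 ≈ -1.1200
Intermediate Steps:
o(k) = -1 + k/2 (o(k) = (k - 2)/(3 - 1) = (-2 + k)/2 = (-2 + k)*(½) = -1 + k/2)
-28/(o(-2) + 27) = -28/((-1 + (½)*(-2)) + 27) = -28/((-1 - 1) + 27) = -28/(-2 + 27) = -28/25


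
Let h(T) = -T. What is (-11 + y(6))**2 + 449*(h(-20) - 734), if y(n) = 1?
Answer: -320486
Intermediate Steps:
(-11 + y(6))**2 + 449*(h(-20) - 734) = (-11 + 1)**2 + 449*(-1*(-20) - 734) = (-10)**2 + 449*(20 - 734) = 100 + 449*(-714) = 100 - 320586 = -320486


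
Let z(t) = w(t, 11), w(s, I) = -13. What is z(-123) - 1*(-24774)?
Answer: 24761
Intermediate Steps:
z(t) = -13
z(-123) - 1*(-24774) = -13 - 1*(-24774) = -13 + 24774 = 24761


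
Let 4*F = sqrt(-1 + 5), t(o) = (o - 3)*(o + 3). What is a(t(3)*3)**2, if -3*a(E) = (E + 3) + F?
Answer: 49/36 ≈ 1.3611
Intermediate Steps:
t(o) = (-3 + o)*(3 + o)
F = 1/2 (F = sqrt(-1 + 5)/4 = sqrt(4)/4 = (1/4)*2 = 1/2 ≈ 0.50000)
a(E) = -7/6 - E/3 (a(E) = -((E + 3) + 1/2)/3 = -((3 + E) + 1/2)/3 = -(7/2 + E)/3 = -7/6 - E/3)
a(t(3)*3)**2 = (-7/6 - (-9 + 3**2)*3/3)**2 = (-7/6 - (-9 + 9)*3/3)**2 = (-7/6 - 0*3)**2 = (-7/6 - 1/3*0)**2 = (-7/6 + 0)**2 = (-7/6)**2 = 49/36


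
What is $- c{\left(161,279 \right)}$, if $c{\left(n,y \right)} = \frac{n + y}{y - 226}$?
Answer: $- \frac{440}{53} \approx -8.3019$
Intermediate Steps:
$c{\left(n,y \right)} = \frac{n + y}{-226 + y}$
$- c{\left(161,279 \right)} = - \frac{161 + 279}{-226 + 279} = - \frac{440}{53}$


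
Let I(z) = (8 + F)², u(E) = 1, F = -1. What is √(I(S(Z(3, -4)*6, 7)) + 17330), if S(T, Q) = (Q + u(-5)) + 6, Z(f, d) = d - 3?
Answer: 3*√1931 ≈ 131.83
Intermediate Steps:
Z(f, d) = -3 + d
S(T, Q) = 7 + Q (S(T, Q) = (Q + 1) + 6 = (1 + Q) + 6 = 7 + Q)
I(z) = 49 (I(z) = (8 - 1)² = 7² = 49)
√(I(S(Z(3, -4)*6, 7)) + 17330) = √(49 + 17330) = √17379 = 3*√1931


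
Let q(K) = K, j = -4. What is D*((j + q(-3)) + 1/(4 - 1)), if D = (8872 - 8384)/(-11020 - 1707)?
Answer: 9760/38181 ≈ 0.25562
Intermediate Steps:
D = -488/12727 (D = 488/(-12727) = 488*(-1/12727) = -488/12727 ≈ -0.038344)
D*((j + q(-3)) + 1/(4 - 1)) = -488*((-4 - 3) + 1/(4 - 1))/12727 = -488*(-7 + 1/3)/12727 = -488*(-7 + ⅓)/12727 = -488/12727*(-20/3) = 9760/38181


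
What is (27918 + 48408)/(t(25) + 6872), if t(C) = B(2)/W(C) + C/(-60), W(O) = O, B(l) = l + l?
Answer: 22897800/2061523 ≈ 11.107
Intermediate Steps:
B(l) = 2*l
t(C) = 4/C - C/60 (t(C) = (2*2)/C + C/(-60) = 4/C + C*(-1/60) = 4/C - C/60)
(27918 + 48408)/(t(25) + 6872) = (27918 + 48408)/((4/25 - 1/60*25) + 6872) = 76326/((4*(1/25) - 5/12) + 6872) = 76326/((4/25 - 5/12) + 6872) = 76326/(-77/300 + 6872) = 76326/(2061523/300) = 76326*(300/2061523) = 22897800/2061523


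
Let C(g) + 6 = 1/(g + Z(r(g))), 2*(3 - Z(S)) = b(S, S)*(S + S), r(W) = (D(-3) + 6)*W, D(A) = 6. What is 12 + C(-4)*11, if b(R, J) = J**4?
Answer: -1250855837/23163997 ≈ -54.000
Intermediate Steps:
r(W) = 12*W (r(W) = (6 + 6)*W = 12*W)
Z(S) = 3 - S**5 (Z(S) = 3 - S**4*(S + S)/2 = 3 - S**4*2*S/2 = 3 - S**5)
C(g) = -6 + 1/(3 + g - 248832*g**5) (C(g) = -6 + 1/(g + (3 - (12*g)**5)) = -6 + 1/(g + (3 - 248832*g**5)) = -6 + 1/(3 + g - 248832*g**5))
12 + C(-4)*11 = 12 + ((-17 - 6*(-4) + 1492992*(-4)**5)/(3 - 4 - 248832*(-4)**5))*11 = 12 + ((-17 + 24 + 1492992*(-1024))/(3 - 4 - 248832*(-1024)))*11 = 12 + ((-17 + 24 - 1528823808)/(3 - 4 + 254803968))*11 = 12 + (-1528823801/254803967)*11 = 12 + ((1/254803967)*(-1528823801))*11 = 12 - 1528823801/254803967*11 = 12 - 1528823801/23163997 = -1250855837/23163997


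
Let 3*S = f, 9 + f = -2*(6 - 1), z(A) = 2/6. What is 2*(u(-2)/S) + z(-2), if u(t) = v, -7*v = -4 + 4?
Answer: ⅓ ≈ 0.33333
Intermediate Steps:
v = 0 (v = -(-4 + 4)/7 = -⅐*0 = 0)
u(t) = 0
z(A) = ⅓ (z(A) = 2*(⅙) = ⅓)
f = -19 (f = -9 - 2*(6 - 1) = -9 - 2*5 = -9 - 10 = -19)
S = -19/3 (S = (⅓)*(-19) = -19/3 ≈ -6.3333)
2*(u(-2)/S) + z(-2) = 2*(0/(-19/3)) + ⅓ = 2*(0*(-3/19)) + ⅓ = 2*0 + ⅓ = 0 + ⅓ = ⅓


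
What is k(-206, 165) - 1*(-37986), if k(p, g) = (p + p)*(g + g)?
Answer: -97974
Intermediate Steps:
k(p, g) = 4*g*p (k(p, g) = (2*p)*(2*g) = 4*g*p)
k(-206, 165) - 1*(-37986) = 4*165*(-206) - 1*(-37986) = -135960 + 37986 = -97974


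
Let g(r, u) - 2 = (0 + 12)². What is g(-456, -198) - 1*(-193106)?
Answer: 193252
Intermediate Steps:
g(r, u) = 146 (g(r, u) = 2 + (0 + 12)² = 2 + 12² = 2 + 144 = 146)
g(-456, -198) - 1*(-193106) = 146 - 1*(-193106) = 146 + 193106 = 193252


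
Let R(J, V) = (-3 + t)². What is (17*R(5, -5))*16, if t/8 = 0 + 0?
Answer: 2448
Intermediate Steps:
t = 0 (t = 8*(0 + 0) = 8*0 = 0)
R(J, V) = 9 (R(J, V) = (-3 + 0)² = (-3)² = 9)
(17*R(5, -5))*16 = (17*9)*16 = 153*16 = 2448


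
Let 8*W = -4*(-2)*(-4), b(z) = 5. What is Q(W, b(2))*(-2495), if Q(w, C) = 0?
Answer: 0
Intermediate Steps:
W = -4 (W = (-4*(-2)*(-4))/8 = (8*(-4))/8 = (⅛)*(-32) = -4)
Q(W, b(2))*(-2495) = 0*(-2495) = 0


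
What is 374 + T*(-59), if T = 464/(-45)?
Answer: 44206/45 ≈ 982.36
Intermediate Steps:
T = -464/45 (T = 464*(-1/45) = -464/45 ≈ -10.311)
374 + T*(-59) = 374 - 464/45*(-59) = 374 + 27376/45 = 44206/45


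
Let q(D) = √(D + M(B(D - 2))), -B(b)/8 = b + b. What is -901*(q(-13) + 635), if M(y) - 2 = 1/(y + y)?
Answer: -572135 - 901*I*√158370/120 ≈ -5.7214e+5 - 2988.0*I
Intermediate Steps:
B(b) = -16*b (B(b) = -8*(b + b) = -16*b)
M(y) = 2 + 1/(2*y) (M(y) = 2 + 1/(y + y) = 2 + 1/(2*y))
q(D) = √(2 + D + 1/(2*(32 - 16*D))) (q(D) = √(D + (2 + 1/(2*((-16*(D - 2)))))) = √(D + (2 + 1/(2*((-16*(-2 + D)))))) = √(D + (2 + 1/(2*(32 - 16*D)))) = √(2 + D + 1/(2*(32 - 16*D))))
-901*(q(-13) + 635) = -901*(√2*√((-129 + 32*(-13)²)/(-2 - 13))/8 + 635) = -901*(√2*√((-129 + 32*169)/(-15))/8 + 635) = -901*(√2*√(-(-129 + 5408)/15)/8 + 635) = -901*(√2*√(-1/15*5279)/8 + 635) = -901*(√2*√(-5279/15)/8 + 635) = -901*(√2*(I*√79185/15)/8 + 635) = -901*(I*√158370/120 + 635) = -901*(635 + I*√158370/120) = -572135 - 901*I*√158370/120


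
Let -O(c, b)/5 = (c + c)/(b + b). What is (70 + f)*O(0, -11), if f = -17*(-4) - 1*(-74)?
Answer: 0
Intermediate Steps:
O(c, b) = -5*c/b (O(c, b) = -5*(c + c)/(b + b) = -5*2*c/(2*b) = -5*2*c*1/(2*b) = -5*c/b)
f = 142 (f = 68 + 74 = 142)
(70 + f)*O(0, -11) = (70 + 142)*(-5*0/(-11)) = 212*(-5*0*(-1/11)) = 212*0 = 0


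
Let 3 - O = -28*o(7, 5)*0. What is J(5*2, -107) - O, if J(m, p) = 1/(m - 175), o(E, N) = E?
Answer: -496/165 ≈ -3.0061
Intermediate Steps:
O = 3 (O = 3 - (-28*7)*0 = 3 - (-196)*0 = 3 - 1*0 = 3 + 0 = 3)
J(m, p) = 1/(-175 + m)
J(5*2, -107) - O = 1/(-175 + 5*2) - 1*3 = 1/(-175 + 10) - 3 = 1/(-165) - 3 = -1/165 - 3 = -496/165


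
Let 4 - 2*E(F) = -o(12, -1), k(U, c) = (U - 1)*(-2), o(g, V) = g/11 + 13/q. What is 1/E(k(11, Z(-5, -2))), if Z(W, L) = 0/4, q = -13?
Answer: 22/45 ≈ 0.48889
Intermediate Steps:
o(g, V) = -1 + g/11 (o(g, V) = g/11 + 13/(-13) = g*(1/11) + 13*(-1/13) = g/11 - 1 = -1 + g/11)
Z(W, L) = 0 (Z(W, L) = 0*(1/4) = 0)
k(U, c) = 2 - 2*U (k(U, c) = (-1 + U)*(-2) = 2 - 2*U)
E(F) = 45/22 (E(F) = 2 - (-1)*(-1 + (1/11)*12)/2 = 2 - (-1)*(-1 + 12/11)/2 = 2 - (-1)/(2*11) = 2 - 1/2*(-1/11) = 2 + 1/22 = 45/22)
1/E(k(11, Z(-5, -2))) = 1/(45/22) = 22/45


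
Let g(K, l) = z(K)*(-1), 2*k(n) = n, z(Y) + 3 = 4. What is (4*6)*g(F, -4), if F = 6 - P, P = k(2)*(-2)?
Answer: -24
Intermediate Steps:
z(Y) = 1 (z(Y) = -3 + 4 = 1)
k(n) = n/2
P = -2 (P = ((½)*2)*(-2) = 1*(-2) = -2)
F = 8 (F = 6 - 1*(-2) = 6 + 2 = 8)
g(K, l) = -1 (g(K, l) = 1*(-1) = -1)
(4*6)*g(F, -4) = (4*6)*(-1) = 24*(-1) = -24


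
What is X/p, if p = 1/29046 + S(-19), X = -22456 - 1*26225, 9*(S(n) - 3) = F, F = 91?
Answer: -4241964978/1142479 ≈ -3712.9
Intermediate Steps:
S(n) = 118/9 (S(n) = 3 + (⅑)*91 = 3 + 91/9 = 118/9)
X = -48681 (X = -22456 - 26225 = -48681)
p = 1142479/87138 (p = 1/29046 + 118/9 = 1142479/87138 ≈ 13.111)
X/p = -48681/1142479/87138 = -48681*87138/1142479 = -4241964978/1142479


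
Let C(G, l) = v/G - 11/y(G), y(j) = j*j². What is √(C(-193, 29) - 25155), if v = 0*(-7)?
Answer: 2*I*√8725565165758/37249 ≈ 158.6*I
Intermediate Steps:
y(j) = j³
v = 0
C(G, l) = -11/G³ (C(G, l) = 0/G - 11/G³ = 0 - 11/G³ = -11/G³)
√(C(-193, 29) - 25155) = √(-11/(-193)³ - 25155) = √(-11*(-1/7189057) - 25155) = √(11/7189057 - 25155) = √(-180840728824/7189057) = 2*I*√8725565165758/37249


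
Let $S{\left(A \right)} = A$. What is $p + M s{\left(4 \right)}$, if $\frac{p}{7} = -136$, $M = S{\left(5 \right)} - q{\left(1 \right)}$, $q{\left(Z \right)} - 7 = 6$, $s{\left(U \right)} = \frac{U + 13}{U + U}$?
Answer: $-969$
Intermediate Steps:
$s{\left(U \right)} = \frac{13 + U}{2 U}$
$q{\left(Z \right)} = 13$ ($q{\left(Z \right)} = 7 + 6 = 13$)
$M = -8$ ($M = 5 - 13 = -8$)
$p = -952$ ($p = 7 \left(-136\right) = -952$)
$p + M s{\left(4 \right)} = -952 - 8 \frac{13 + 4}{2 \cdot 4} = -952 - 8 \cdot \frac{1}{2} \cdot \frac{1}{4} \cdot 17 = -952 - 17 = -969$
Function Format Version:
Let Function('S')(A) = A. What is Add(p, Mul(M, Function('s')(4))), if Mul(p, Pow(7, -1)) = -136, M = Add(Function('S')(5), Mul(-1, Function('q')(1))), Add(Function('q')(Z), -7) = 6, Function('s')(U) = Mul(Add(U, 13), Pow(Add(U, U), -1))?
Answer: -969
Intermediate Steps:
Function('s')(U) = Mul(Rational(1, 2), Pow(U, -1), Add(13, U)) (Function('s')(U) = Mul(Add(13, U), Pow(Mul(2, U), -1)) = Mul(Add(13, U), Mul(Rational(1, 2), Pow(U, -1))) = Mul(Rational(1, 2), Pow(U, -1), Add(13, U)))
Function('q')(Z) = 13 (Function('q')(Z) = Add(7, 6) = 13)
M = -8 (M = Add(5, Mul(-1, 13)) = Add(5, -13) = -8)
p = -952 (p = Mul(7, -136) = -952)
Add(p, Mul(M, Function('s')(4))) = Add(-952, Mul(-8, Mul(Rational(1, 2), Pow(4, -1), Add(13, 4)))) = Add(-952, Mul(-8, Mul(Rational(1, 2), Rational(1, 4), 17))) = Add(-952, Mul(-8, Rational(17, 8))) = Add(-952, -17) = -969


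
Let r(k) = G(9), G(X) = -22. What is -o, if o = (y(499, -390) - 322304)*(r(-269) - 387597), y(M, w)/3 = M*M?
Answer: 164621401681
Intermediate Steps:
r(k) = -22
y(M, w) = 3*M² (y(M, w) = 3*(M*M) = 3*M²)
o = -164621401681 (o = (3*499² - 322304)*(-22 - 387597) = (3*249001 - 322304)*(-387619) = (747003 - 322304)*(-387619) = 424699*(-387619) = -164621401681)
-o = -1*(-164621401681) = 164621401681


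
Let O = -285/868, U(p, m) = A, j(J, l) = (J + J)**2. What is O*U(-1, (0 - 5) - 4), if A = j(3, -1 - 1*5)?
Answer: -2565/217 ≈ -11.820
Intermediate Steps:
j(J, l) = 4*J**2 (j(J, l) = (2*J)**2 = 4*J**2)
A = 36 (A = 4*3**2 = 4*9 = 36)
U(p, m) = 36
O = -285/868 (O = -285*1/868 = -285/868 ≈ -0.32834)
O*U(-1, (0 - 5) - 4) = -285/868*36 = -2565/217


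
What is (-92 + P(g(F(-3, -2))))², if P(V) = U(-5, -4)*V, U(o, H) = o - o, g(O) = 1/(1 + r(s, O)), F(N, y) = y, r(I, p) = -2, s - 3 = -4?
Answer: 8464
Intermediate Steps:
s = -1 (s = 3 - 4 = -1)
g(O) = -1 (g(O) = 1/(1 - 2) = 1/(-1) = -1)
U(o, H) = 0
P(V) = 0 (P(V) = 0*V = 0)
(-92 + P(g(F(-3, -2))))² = (-92 + 0)² = (-92)² = 8464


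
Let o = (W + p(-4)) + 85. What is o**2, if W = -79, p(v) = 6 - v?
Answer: 256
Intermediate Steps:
o = 16 (o = (-79 + (6 - 1*(-4))) + 85 = (-79 + (6 + 4)) + 85 = (-79 + 10) + 85 = -69 + 85 = 16)
o**2 = 16**2 = 256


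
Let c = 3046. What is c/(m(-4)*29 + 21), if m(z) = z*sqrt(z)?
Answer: 63966/54265 + 706672*I/54265 ≈ 1.1788 + 13.023*I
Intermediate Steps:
m(z) = z**(3/2)
c/(m(-4)*29 + 21) = 3046/((-4)**(3/2)*29 + 21) = 3046/(-8*I*29 + 21) = 3046/(-232*I + 21) = 3046/(21 - 232*I) = 3046*((21 + 232*I)/54265) = 3046*(21 + 232*I)/54265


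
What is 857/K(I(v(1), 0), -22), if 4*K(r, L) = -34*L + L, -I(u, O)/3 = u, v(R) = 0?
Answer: 1714/363 ≈ 4.7218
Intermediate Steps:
I(u, O) = -3*u
K(r, L) = -33*L/4 (K(r, L) = (-34*L + L)/4 = (-33*L)/4 = -33*L/4)
857/K(I(v(1), 0), -22) = 857/((-33/4*(-22))) = 857/(363/2) = 857*(2/363) = 1714/363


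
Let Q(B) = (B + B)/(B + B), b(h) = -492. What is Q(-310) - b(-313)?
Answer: 493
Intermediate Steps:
Q(B) = 1 (Q(B) = (2*B)/((2*B)) = (2*B)*(1/(2*B)) = 1)
Q(-310) - b(-313) = 1 - 1*(-492) = 1 + 492 = 493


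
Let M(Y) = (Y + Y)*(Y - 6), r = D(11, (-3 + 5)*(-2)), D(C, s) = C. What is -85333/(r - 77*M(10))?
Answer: 85333/6149 ≈ 13.878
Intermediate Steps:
r = 11
M(Y) = 2*Y*(-6 + Y) (M(Y) = (2*Y)*(-6 + Y) = 2*Y*(-6 + Y))
-85333/(r - 77*M(10)) = -85333/(11 - 154*10*(-6 + 10)) = -85333/(11 - 154*10*4) = -85333/(11 - 77*80) = -85333/(11 - 6160) = -85333/(-6149) = -85333*(-1/6149) = 85333/6149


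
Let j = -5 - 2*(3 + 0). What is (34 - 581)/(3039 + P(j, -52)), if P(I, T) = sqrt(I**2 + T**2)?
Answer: -1662333/9232696 + 2735*sqrt(113)/9232696 ≈ -0.17690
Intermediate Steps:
j = -11 (j = -5 - 2*3 = -5 - 6 = -11)
(34 - 581)/(3039 + P(j, -52)) = (34 - 581)/(3039 + sqrt((-11)**2 + (-52)**2)) = -547/(3039 + sqrt(121 + 2704)) = -547/(3039 + sqrt(2825)) = -547/(3039 + 5*sqrt(113))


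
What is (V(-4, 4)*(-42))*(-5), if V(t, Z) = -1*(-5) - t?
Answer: 1890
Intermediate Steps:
V(t, Z) = 5 - t
(V(-4, 4)*(-42))*(-5) = ((5 - 1*(-4))*(-42))*(-5) = ((5 + 4)*(-42))*(-5) = (9*(-42))*(-5) = -378*(-5) = 1890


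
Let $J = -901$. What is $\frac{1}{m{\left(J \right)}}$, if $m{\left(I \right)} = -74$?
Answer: $- \frac{1}{74} \approx -0.013514$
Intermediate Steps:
$\frac{1}{m{\left(J \right)}} = \frac{1}{-74} = - \frac{1}{74}$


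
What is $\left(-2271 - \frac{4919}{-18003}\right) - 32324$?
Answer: $- \frac{622808866}{18003} \approx -34595.0$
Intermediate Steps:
$\left(-2271 - \frac{4919}{-18003}\right) - 32324 = \left(-2271 - - \frac{4919}{18003}\right) - 32324 = \left(-2271 + \frac{4919}{18003}\right) - 32324 = - \frac{40879894}{18003} - 32324 = - \frac{622808866}{18003}$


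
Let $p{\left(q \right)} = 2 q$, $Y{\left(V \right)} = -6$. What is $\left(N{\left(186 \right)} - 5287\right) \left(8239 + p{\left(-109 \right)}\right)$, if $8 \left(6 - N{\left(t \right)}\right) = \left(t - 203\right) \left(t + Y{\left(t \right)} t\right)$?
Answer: $- \frac{232841609}{4} \approx -5.821 \cdot 10^{7}$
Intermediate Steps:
$N{\left(t \right)} = 6 + \frac{5 t \left(-203 + t\right)}{8}$ ($N{\left(t \right)} = 6 - \frac{\left(t - 203\right) \left(t - 6 t\right)}{8} = 6 - \frac{\left(-203 + t\right) \left(- 5 t\right)}{8} = 6 - \frac{\left(-5\right) t \left(-203 + t\right)}{8} = 6 + \frac{5 t \left(-203 + t\right)}{8}$)
$\left(N{\left(186 \right)} - 5287\right) \left(8239 + p{\left(-109 \right)}\right) = \left(\left(6 - \frac{94395}{4} + \frac{5 \cdot 186^{2}}{8}\right) - 5287\right) \left(8239 + 2 \left(-109\right)\right) = \left(\left(6 - \frac{94395}{4} + \frac{5}{8} \cdot 34596\right) - 5287\right) \left(8239 - 218\right) = \left(\left(6 - \frac{94395}{4} + \frac{43245}{2}\right) - 5287\right) 8021 = \left(- \frac{7881}{4} - 5287\right) 8021 = \left(- \frac{29029}{4}\right) 8021 = - \frac{232841609}{4}$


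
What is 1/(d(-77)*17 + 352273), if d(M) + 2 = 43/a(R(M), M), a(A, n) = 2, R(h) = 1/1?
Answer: 2/705209 ≈ 2.8360e-6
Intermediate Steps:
R(h) = 1 (R(h) = 1*1 = 1)
d(M) = 39/2 (d(M) = -2 + 43/2 = 39/2)
1/(d(-77)*17 + 352273) = 1/((39/2)*17 + 352273) = 1/(663/2 + 352273) = 1/(705209/2) = 2/705209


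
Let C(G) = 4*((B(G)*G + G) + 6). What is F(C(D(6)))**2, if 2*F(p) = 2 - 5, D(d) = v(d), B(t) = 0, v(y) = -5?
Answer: 9/4 ≈ 2.2500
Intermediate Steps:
D(d) = -5
C(G) = 24 + 4*G (C(G) = 4*((0*G + G) + 6) = 4*((0 + G) + 6) = 4*(G + 6) = 4*(6 + G) = 24 + 4*G)
F(p) = -3/2 (F(p) = (2 - 5)/2 = (1/2)*(-3) = -3/2)
F(C(D(6)))**2 = (-3/2)**2 = 9/4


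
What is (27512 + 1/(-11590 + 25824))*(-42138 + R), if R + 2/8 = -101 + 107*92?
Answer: -50744672336029/56936 ≈ -8.9126e+8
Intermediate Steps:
R = 38971/4 (R = -¼ + (-101 + 107*92) = -¼ + (-101 + 9844) = -¼ + 9743 = 38971/4 ≈ 9742.8)
(27512 + 1/(-11590 + 25824))*(-42138 + R) = (27512 + 1/(-11590 + 25824))*(-42138 + 38971/4) = (27512 + 1/14234)*(-129581/4) = (391605809/14234)*(-129581/4) = -50744672336029/56936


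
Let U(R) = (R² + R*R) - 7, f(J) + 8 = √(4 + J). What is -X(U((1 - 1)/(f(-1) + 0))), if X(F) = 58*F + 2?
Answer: 404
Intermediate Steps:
f(J) = -8 + √(4 + J)
U(R) = -7 + 2*R² (U(R) = (R² + R²) - 7 = 2*R² - 7 = -7 + 2*R²)
X(F) = 2 + 58*F
-X(U((1 - 1)/(f(-1) + 0))) = -(2 + 58*(-7 + 2*((1 - 1)/((-8 + √(4 - 1)) + 0))²)) = -(2 + 58*(-7 + 2*(0/((-8 + √3) + 0))²)) = -(2 + 58*(-7 + 2*(0/(-8 + √3))²)) = -(2 + 58*(-7 + 2*0²)) = -(2 + 58*(-7 + 2*0)) = -(2 + 58*(-7 + 0)) = -(2 + 58*(-7)) = -(2 - 406) = -1*(-404) = 404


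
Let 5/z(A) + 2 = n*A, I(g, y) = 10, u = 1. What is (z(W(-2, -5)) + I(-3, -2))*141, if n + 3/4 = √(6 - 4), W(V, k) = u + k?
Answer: 43005/31 - 2820*√2/31 ≈ 1258.6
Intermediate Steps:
W(V, k) = 1 + k
n = -¾ + √2 (n = -¾ + √(6 - 4) = -¾ + √2 ≈ 0.66421)
z(A) = 5/(-2 + A*(-¾ + √2)) (z(A) = 5/(-2 + (-¾ + √2)*A) = 5/(-2 + A*(-¾ + √2)))
(z(W(-2, -5)) + I(-3, -2))*141 = (-20/(8 + (1 - 5)*(3 - 4*√2)) + 10)*141 = (-20/(8 - 4*(3 - 4*√2)) + 10)*141 = (-20/(8 + (-12 + 16*√2)) + 10)*141 = (-20/(-4 + 16*√2) + 10)*141 = (10 - 20/(-4 + 16*√2))*141 = 1410 - 2820/(-4 + 16*√2)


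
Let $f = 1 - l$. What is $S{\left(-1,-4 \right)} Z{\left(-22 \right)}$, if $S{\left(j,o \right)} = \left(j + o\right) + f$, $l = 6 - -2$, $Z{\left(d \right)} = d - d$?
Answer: $0$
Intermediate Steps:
$Z{\left(d \right)} = 0$
$l = 8$ ($l = 6 + 2 = 8$)
$f = -7$ ($f = 1 - 8 = -7$)
$S{\left(j,o \right)} = -7 + j + o$ ($S{\left(j,o \right)} = \left(j + o\right) - 7 = -7 + j + o$)
$S{\left(-1,-4 \right)} Z{\left(-22 \right)} = \left(-7 - 1 - 4\right) 0 = \left(-12\right) 0 = 0$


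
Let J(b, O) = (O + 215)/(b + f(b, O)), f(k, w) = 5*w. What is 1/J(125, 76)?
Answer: 505/291 ≈ 1.7354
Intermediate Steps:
J(b, O) = (215 + O)/(b + 5*O) (J(b, O) = (O + 215)/(b + 5*O) = (215 + O)/(b + 5*O))
1/J(125, 76) = 1/((215 + 76)/(125 + 5*76)) = 1/(291/(125 + 380)) = 1/(291/505) = 505/291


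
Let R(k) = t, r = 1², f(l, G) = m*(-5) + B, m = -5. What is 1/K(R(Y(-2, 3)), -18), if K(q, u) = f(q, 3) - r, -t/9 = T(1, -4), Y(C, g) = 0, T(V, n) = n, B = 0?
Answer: 1/24 ≈ 0.041667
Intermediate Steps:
f(l, G) = 25 (f(l, G) = -5*(-5) + 0 = 25 + 0 = 25)
r = 1
t = 36 (t = -9*(-4) = 36)
R(k) = 36
K(q, u) = 24 (K(q, u) = 25 - 1*1 = 25 - 1 = 24)
1/K(R(Y(-2, 3)), -18) = 1/24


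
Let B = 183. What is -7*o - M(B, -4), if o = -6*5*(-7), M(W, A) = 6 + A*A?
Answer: -1492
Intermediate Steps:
M(W, A) = 6 + A²
o = 210 (o = -30*(-7) = 210)
-7*o - M(B, -4) = -7*210 - (6 + (-4)²) = -1470 - (6 + 16) = -1470 - 1*22 = -1470 - 22 = -1492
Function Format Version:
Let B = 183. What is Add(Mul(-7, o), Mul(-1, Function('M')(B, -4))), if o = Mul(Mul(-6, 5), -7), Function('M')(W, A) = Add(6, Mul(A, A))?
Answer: -1492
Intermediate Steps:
Function('M')(W, A) = Add(6, Pow(A, 2))
o = 210 (o = Mul(-30, -7) = 210)
Add(Mul(-7, o), Mul(-1, Function('M')(B, -4))) = Add(Mul(-7, 210), Mul(-1, Add(6, Pow(-4, 2)))) = Add(-1470, Mul(-1, Add(6, 16))) = Add(-1470, Mul(-1, 22)) = Add(-1470, -22) = -1492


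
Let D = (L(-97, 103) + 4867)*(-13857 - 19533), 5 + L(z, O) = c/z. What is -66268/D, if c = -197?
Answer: 3213998/7876884645 ≈ 0.00040803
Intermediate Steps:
L(z, O) = -5 - 197/z
D = -15753769290/97 (D = ((-5 - 197/(-97)) + 4867)*(-13857 - 19533) = ((-5 - 197*(-1/97)) + 4867)*(-33390) = ((-5 + 197/97) + 4867)*(-33390) = (-288/97 + 4867)*(-33390) = (471811/97)*(-33390) = -15753769290/97 ≈ -1.6241e+8)
-66268/D = -66268/(-15753769290/97) = -66268*(-97/15753769290) = 3213998/7876884645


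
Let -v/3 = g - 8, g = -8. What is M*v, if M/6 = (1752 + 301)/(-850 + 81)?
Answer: -591264/769 ≈ -768.87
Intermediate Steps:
v = 48 (v = -3*(-8 - 8) = -3*(-16) = 48)
M = -12318/769 (M = 6*((1752 + 301)/(-850 + 81)) = 6*(2053/(-769)) = 6*(2053*(-1/769)) = 6*(-2053/769) = -12318/769 ≈ -16.018)
M*v = -12318/769*48 = -591264/769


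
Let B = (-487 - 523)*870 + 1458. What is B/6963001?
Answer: -877242/6963001 ≈ -0.12599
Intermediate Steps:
B = -877242 (B = -1010*870 + 1458 = -878700 + 1458 = -877242)
B/6963001 = -877242/6963001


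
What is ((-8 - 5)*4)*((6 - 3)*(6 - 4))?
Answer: -312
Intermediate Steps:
((-8 - 5)*4)*((6 - 3)*(6 - 4)) = (-13*4)*(3*2) = -52*6 = -312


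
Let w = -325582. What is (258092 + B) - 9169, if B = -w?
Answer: 574505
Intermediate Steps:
B = 325582 (B = -1*(-325582) = 325582)
(258092 + B) - 9169 = (258092 + 325582) - 9169 = 583674 - 9169 = 574505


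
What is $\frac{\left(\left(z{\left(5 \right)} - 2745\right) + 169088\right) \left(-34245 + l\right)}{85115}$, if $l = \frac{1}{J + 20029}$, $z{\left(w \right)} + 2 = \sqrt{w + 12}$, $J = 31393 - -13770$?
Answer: $- \frac{371356288987299}{5548817080} - \frac{2232500039 \sqrt{17}}{5548817080} \approx -66927.0$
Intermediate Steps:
$J = 45163$ ($J = 31393 + 13770 = 45163$)
$z{\left(w \right)} = -2 + \sqrt{12 + w}$ ($z{\left(w \right)} = -2 + \sqrt{w + 12} = -2 + \sqrt{12 + w}$)
$l = \frac{1}{65192}$ ($l = \frac{1}{45163 + 20029} = \frac{1}{65192} \approx 1.5339 \cdot 10^{-5}$)
$\frac{\left(\left(z{\left(5 \right)} - 2745\right) + 169088\right) \left(-34245 + l\right)}{85115} = \frac{\left(\left(\left(-2 + \sqrt{12 + 5}\right) - 2745\right) + 169088\right) \left(-34245 + \frac{1}{65192}\right)}{85115} = \left(\left(\left(-2 + \sqrt{17}\right) - 2745\right) + 169088\right) \left(- \frac{2232500039}{65192}\right) \frac{1}{85115} = \left(\left(-2747 + \sqrt{17}\right) + 169088\right) \left(- \frac{2232500039}{65192}\right) \frac{1}{85115} = \left(166341 + \sqrt{17}\right) \left(- \frac{2232500039}{65192}\right) \frac{1}{85115} = \left(- \frac{371356288987299}{65192} - \frac{2232500039 \sqrt{17}}{65192}\right) \frac{1}{85115} = - \frac{371356288987299}{5548817080} - \frac{2232500039 \sqrt{17}}{5548817080}$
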